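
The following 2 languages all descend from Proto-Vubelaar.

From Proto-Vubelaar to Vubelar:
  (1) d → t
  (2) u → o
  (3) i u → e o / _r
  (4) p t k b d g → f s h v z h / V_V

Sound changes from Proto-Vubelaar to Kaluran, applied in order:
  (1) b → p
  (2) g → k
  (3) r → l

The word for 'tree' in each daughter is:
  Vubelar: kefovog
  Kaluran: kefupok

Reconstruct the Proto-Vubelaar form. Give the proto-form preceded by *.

*kefubog

Position 5: Vubelar has v, Kaluran has p. Taking the neighbouring segments as reconstructed: Vubelar v could go back to *b or *v; Kaluran p could go back to *p or *b — the one source consistent with every daughter is *b.
Position 7: Vubelar has g, Kaluran has k. Vubelar preserves g here (none of its changes turn any other segment into g), so the proto-segment is *g.
Position 4: Vubelar has o, Kaluran has u. Kaluran preserves u here (none of its changes turn any other segment into u), so the proto-segment is *u.
The remaining positions agree across the daughters. Check the candidate against every language:
Vubelar: *kefubog
  kefubog (rule 1 does not apply)
  kefubog → kefobog   [vowel merger]
  kefobog (rule 3 does not apply)
  kefobog → kefovog   [intervocalic lenition]
  giving Vubelar kefovog.
Kaluran: *kefubog
  kefubog → kefupog   [unconditioned shift]
  kefupog → kefupok   [unconditioned shift]
  kefupok (rule 3 does not apply)
  giving Kaluran kefupok.
Only *kefubog yields all of Vubelar kefovog, Kaluran kefupok.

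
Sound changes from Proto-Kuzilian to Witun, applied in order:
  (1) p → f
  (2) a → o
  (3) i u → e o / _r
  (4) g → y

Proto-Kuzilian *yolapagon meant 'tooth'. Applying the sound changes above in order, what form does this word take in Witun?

Witun: start from *yolapagon.
  rule 1 (unconditioned shift): yolapagon → yolafagon
  rule 2 (vowel merger): yolafagon → yolofogon
  rule 3: no change — yolofogon
  rule 4 (unconditioned shift): yolofogon → yolofoyon
  ⇒ Witun yolofoyon

yolofoyon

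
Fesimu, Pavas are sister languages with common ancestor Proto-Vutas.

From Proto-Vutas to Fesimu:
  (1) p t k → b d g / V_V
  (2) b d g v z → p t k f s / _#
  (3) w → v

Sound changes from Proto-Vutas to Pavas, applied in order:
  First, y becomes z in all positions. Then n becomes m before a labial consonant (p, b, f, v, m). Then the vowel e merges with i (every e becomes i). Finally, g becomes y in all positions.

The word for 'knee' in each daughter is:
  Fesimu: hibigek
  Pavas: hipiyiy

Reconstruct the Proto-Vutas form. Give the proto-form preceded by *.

Position 3: Fesimu has b, Pavas has p. Pavas preserves p here (none of its changes turn any other segment into p), so the proto-segment is *p.
Position 5: Fesimu has g, Pavas has y. In Pavas, y can only continue *g, so the proto-segment is *g.
Position 6: Fesimu has e, Pavas has i. Fesimu preserves e here (none of its changes turn any other segment into e), so the proto-segment is *e.
Continuing position by position gives *hipigeg; check it forward:
Fesimu: *hipigeg > hibigeg > hibigek  (by intervocalic voicing, final devoicing)
Pavas: start from *hipigeg.
  rule 1: no change — hipigeg
  rule 2: no change — hipigeg
  rule 3 (vowel merger): hipigeg → hipigig
  rule 4 (unconditioned shift): hipigig → hipiyiy
  ⇒ Pavas hipiyiy
No other proto-form is consistent with every reflex, so the reconstruction is *hipigeg.

*hipigeg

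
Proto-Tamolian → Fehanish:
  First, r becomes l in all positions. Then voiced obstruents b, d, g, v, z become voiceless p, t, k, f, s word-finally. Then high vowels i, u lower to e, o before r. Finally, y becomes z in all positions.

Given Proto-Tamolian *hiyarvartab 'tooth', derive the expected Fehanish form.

Fehanish: *hiyarvartab
  hiyarvartab → hiyalvaltab   [unconditioned shift]
  hiyalvaltab → hiyalvaltap   [final devoicing]
  hiyalvaltap (rule 3 does not apply)
  hiyalvaltap → hizalvaltap   [unconditioned shift]
  giving Fehanish hizalvaltap.

hizalvaltap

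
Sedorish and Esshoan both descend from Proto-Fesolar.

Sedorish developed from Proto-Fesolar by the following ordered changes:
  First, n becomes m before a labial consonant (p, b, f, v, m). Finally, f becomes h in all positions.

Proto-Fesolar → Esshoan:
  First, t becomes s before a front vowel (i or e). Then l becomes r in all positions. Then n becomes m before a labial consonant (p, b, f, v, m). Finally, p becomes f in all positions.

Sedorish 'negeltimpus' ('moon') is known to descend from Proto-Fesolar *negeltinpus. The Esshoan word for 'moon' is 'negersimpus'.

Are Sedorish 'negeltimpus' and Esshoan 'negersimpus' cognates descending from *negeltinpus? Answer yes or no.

no

Derive the expected Esshoan reflex of *negeltinpus:
Esshoan: *negeltinpus
  negeltinpus → negelsinpus   [palatalisation]
  negelsinpus → negersinpus   [unconditioned shift]
  negersinpus → negersimpus   [nasal place assimilation]
  negersimpus → negersimfus   [unconditioned shift]
  giving Esshoan negersimfus.
The regular Esshoan reflex would be 'negersimfus', but the attested form is 'negersimpus'. The correspondence is irregular, so they are not cognates (the Esshoan form has a different source).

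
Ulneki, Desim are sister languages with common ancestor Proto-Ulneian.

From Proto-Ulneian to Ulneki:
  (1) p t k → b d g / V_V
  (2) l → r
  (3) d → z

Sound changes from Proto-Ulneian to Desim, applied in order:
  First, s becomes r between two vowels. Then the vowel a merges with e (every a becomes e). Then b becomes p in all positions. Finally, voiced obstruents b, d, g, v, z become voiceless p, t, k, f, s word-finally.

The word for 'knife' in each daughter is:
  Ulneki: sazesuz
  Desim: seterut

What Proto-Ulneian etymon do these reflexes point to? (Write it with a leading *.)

Position 5: Ulneki has s, Desim has r. Ulneki preserves s here (none of its changes turn any other segment into s), so the proto-segment is *s.
Position 7: Ulneki has z, Desim has t. Taking the neighbouring segments as reconstructed: Ulneki z could go back to *d or *z; Desim t could go back to *t or *d — the one source consistent with every daughter is *d.
Continuing position by position gives *satesud; check it forward:
Ulneki: *satesud > sadesud > sazesuz  (by intervocalic voicing, unconditioned shift)
Desim: *satesud > saterud > seterud > seterut  (by rhotacism, vowel merger, final devoicing)
*satesud is the unique common source.

*satesud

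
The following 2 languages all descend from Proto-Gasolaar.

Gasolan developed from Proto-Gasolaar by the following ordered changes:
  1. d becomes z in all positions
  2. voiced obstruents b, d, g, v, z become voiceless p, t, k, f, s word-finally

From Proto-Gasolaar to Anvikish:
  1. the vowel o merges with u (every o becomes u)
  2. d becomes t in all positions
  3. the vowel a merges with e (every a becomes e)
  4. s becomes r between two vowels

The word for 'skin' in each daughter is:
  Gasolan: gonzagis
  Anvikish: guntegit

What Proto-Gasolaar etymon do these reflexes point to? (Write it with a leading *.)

Position 5: Gasolan has a, Anvikish has e. Gasolan preserves a here (none of its changes turn any other segment into a), so the proto-segment is *a.
Position 2: Gasolan has o, Anvikish has u. Gasolan preserves o here (none of its changes turn any other segment into o), so the proto-segment is *o.
Verify the candidate proto-form against each daughter:
Gasolan: *gondagid > gonzagiz > gonzagis  (by unconditioned shift, final devoicing)
Anvikish: *gondagid
  gondagid → gundagid   [vowel merger]
  gundagid → guntagit   [unconditioned shift]
  guntagit → guntegit   [vowel merger]
  guntegit (rule 4 does not apply)
  giving Anvikish guntegit.
No other proto-form is consistent with every reflex, so the reconstruction is *gondagid.

*gondagid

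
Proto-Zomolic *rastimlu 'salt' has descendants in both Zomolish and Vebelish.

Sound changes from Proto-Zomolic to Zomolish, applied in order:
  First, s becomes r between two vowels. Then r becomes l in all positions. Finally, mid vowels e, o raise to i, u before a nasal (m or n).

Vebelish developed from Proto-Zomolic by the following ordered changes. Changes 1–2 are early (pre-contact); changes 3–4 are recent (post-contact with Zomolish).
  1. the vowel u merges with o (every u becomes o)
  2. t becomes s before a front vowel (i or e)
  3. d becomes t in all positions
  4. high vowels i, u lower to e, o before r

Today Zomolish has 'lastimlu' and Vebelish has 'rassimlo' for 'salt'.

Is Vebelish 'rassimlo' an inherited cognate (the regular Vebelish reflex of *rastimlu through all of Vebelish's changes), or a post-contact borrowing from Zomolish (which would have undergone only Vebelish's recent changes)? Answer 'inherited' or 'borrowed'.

If inherited, *rastimlu would pass through all of Vebelish's changes:
Vebelish: *rastimlu
  rastimlu → rastimlo   [vowel merger]
  rastimlo → rassimlo   [palatalisation]
  rassimlo (rule 3 does not apply)
  rassimlo (rule 4 does not apply)
  giving Vebelish rassimlo.
If borrowed from Zomolish 'lastimlu' after the early changes, it would undergo only the recent ones:
  rule 3 (unconditioned shift): no change (lastimlu)
  rule 4 (pre-rhotic lowering): no change (lastimlu)
  ⇒ as a loan: lastimlu
Vebelish 'rassimlo' matches the inherited outcome exactly, so it is an inherited cognate, not a loan.

inherited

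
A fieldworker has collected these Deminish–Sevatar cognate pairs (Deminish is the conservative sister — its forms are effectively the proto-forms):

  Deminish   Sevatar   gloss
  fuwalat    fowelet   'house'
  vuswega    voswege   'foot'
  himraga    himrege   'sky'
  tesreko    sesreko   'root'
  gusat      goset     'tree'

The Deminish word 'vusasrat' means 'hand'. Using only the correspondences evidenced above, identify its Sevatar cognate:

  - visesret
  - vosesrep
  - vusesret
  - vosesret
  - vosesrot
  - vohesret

vosesret

fuwalat ~ fowelet, vuswega ~ voswege — Deminish u corresponds to Sevatar o after a consonant, before a consonant other than r, m, n, p, b, f, v.
fuwalat ~ fowelet, himraga ~ himrege — Deminish a corresponds to Sevatar e after a consonant, before a consonant other than r, m, n, p, b, f, v.
Applying these to Deminish 'vusasrat':
  vusasrat → vosasrat   (u→o after a consonant, before a consonant other than r, m, n, p, b, f, v)
  vosasrat → vosesrat   (a→e after a consonant, before a consonant other than r, m, n, p, b, f, v)
  vosesrat → vosesret   (a→e after a consonant, before a consonant other than r, m, n, p, b, f, v)
So the Sevatar cognate is 'vosesret'.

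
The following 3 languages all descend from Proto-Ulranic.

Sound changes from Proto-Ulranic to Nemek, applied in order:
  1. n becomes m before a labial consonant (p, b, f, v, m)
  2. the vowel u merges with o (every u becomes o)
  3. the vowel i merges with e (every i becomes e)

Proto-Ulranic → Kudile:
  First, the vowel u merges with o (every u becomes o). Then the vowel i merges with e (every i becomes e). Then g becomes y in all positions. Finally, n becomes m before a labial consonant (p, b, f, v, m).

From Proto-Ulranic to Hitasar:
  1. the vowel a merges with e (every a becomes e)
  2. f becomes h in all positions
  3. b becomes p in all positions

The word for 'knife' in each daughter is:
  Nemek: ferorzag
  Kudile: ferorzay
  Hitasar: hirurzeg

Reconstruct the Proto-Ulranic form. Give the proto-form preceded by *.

*firurzag

Position 1: Nemek has f, Kudile has f, Hitasar has h. Nemek preserves f here (none of its changes turn any other segment into f), so the proto-segment is *f.
Position 4: Nemek has o, Kudile has o, Hitasar has u. Hitasar preserves u here (none of its changes turn any other segment into u), so the proto-segment is *u.
Position 7: Nemek has a, Kudile has a, Hitasar has e. Nemek preserves a here (none of its changes turn any other segment into a), so the proto-segment is *a.
Verify the candidate proto-form against each daughter:
Nemek: *firurzag > firorzag > ferorzag  (by vowel merger, vowel merger)
Kudile: *firurzag > firorzag > ferorzag > ferorzay  (by vowel merger, vowel merger, unconditioned shift)
Hitasar: *firurzag > firurzeg > hirurzeg  (by vowel merger, unconditioned shift)
No other proto-form is consistent with every reflex, so the reconstruction is *firurzag.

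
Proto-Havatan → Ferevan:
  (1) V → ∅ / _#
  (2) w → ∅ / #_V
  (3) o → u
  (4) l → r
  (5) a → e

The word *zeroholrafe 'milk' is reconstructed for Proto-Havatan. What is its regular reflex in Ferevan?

zeruhurref

Ferevan: start from *zeroholrafe.
  rule 1 (apocope): zeroholrafe → zeroholraf
  rule 2: no change — zeroholraf
  rule 3 (vowel merger): zeroholraf → zeruhulraf
  rule 4 (unconditioned shift): zeruhulraf → zeruhurraf
  rule 5 (vowel merger): zeruhurraf → zeruhurref
  ⇒ Ferevan zeruhurref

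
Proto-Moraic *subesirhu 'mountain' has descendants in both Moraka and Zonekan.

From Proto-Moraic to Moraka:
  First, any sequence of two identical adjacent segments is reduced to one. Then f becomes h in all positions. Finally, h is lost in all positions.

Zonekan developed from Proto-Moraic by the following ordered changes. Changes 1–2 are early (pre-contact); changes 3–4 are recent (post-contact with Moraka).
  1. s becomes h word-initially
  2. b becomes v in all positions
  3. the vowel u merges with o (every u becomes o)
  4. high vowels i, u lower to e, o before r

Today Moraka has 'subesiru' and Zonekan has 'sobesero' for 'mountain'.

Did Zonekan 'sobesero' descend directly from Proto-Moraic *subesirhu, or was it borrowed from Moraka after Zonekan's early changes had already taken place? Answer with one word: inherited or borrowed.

If inherited, *subesirhu would pass through all of Zonekan's changes:
Zonekan: *subesirhu
  subesirhu → hubesirhu   [debuccalisation]
  hubesirhu → huvesirhu   [unconditioned shift]
  huvesirhu → hovesirho   [vowel merger]
  hovesirho → hoveserho   [pre-rhotic lowering]
  giving Zonekan hoveserho.
If borrowed from Moraka 'subesiru' after the early changes, it would undergo only the recent ones:
  rule 3 (vowel merger): subesiru → sobesiro
  rule 4 (pre-rhotic lowering): sobesiro → sobesero
  ⇒ as a loan: sobesero
Zonekan 'sobesero' matches the loan outcome 'sobesero', not the inherited 'hoveserho' — it skipped the early Zonekan changes, so it was borrowed from Moraka.

borrowed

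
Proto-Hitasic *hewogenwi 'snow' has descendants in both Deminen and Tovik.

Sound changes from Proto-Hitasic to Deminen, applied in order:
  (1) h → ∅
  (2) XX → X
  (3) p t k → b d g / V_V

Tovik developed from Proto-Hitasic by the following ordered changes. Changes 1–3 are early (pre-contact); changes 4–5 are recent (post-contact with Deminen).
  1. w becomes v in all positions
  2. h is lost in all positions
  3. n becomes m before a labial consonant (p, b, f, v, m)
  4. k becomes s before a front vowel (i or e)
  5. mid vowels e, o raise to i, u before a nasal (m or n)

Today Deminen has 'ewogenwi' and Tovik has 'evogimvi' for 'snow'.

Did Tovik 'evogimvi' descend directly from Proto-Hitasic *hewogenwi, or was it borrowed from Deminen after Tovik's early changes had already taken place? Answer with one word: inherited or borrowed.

If inherited, *hewogenwi would pass through all of Tovik's changes:
Tovik: *hewogenwi
  hewogenwi → hevogenvi   [unconditioned shift]
  hevogenvi → evogenvi   [h-loss]
  evogenvi → evogemvi   [nasal place assimilation]
  evogemvi (rule 4 does not apply)
  evogemvi → evogimvi   [pre-nasal raising]
  giving Tovik evogimvi.
If borrowed from Deminen 'ewogenwi' after the early changes, it would undergo only the recent ones:
  rule 4 (palatalisation): no change (ewogenwi)
  rule 5 (pre-nasal raising): ewogenwi → ewoginwi
  ⇒ as a loan: ewoginwi
Tovik 'evogimvi' matches the inherited outcome exactly, so it is an inherited cognate, not a loan.

inherited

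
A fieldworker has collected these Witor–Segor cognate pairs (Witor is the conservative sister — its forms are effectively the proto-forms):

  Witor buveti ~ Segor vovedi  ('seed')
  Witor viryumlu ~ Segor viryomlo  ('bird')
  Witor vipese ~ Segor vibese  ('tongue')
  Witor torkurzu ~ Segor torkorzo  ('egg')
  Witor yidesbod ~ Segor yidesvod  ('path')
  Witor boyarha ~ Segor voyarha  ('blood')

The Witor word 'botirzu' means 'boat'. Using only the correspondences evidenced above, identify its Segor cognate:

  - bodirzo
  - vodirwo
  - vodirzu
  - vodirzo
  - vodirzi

vodirzo

boyarha ~ voyarha — Witor b corresponds to Segor v word-initially before a back vowel.
buveti ~ vovedi — Witor t corresponds to Segor d between vowels (before a front vowel).
viryumlu ~ viryomlo, torkurzu ~ torkorzo — Witor u corresponds to Segor o word-finally.
Applying these to Witor 'botirzu':
  botirzu → votirzu   (b→v word-initially before a back vowel)
  votirzu → vodirzu   (t→d between vowels (before a front vowel))
  vodirzu → vodirzo   (u→o word-finally)
So the Segor cognate is 'vodirzo'.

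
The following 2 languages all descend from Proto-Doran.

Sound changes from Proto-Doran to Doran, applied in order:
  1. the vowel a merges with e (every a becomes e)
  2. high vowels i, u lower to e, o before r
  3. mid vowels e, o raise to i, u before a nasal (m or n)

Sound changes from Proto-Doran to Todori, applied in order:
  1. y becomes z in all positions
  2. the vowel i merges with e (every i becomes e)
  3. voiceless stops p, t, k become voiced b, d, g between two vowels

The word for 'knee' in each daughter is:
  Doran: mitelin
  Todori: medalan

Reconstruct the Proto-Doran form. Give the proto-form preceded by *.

*mitalan

Position 6: Doran has i, Todori has a. Todori preserves a here (none of its changes turn any other segment into a), so the proto-segment is *a.
Position 3: Doran has t, Todori has d. Doran preserves t here (none of its changes turn any other segment into t), so the proto-segment is *t.
Verify the candidate proto-form against each daughter:
Doran: *mitalan
  mitalan → mitelen   [vowel merger]
  mitelen (rule 2 does not apply)
  mitelen → mitelin   [pre-nasal raising]
  giving Doran mitelin.
Todori: start from *mitalan.
  rule 1: no change — mitalan
  rule 2 (vowel merger): mitalan → metalan
  rule 3 (intervocalic voicing): metalan → medalan
  ⇒ Todori medalan
No other proto-form is consistent with every reflex, so the reconstruction is *mitalan.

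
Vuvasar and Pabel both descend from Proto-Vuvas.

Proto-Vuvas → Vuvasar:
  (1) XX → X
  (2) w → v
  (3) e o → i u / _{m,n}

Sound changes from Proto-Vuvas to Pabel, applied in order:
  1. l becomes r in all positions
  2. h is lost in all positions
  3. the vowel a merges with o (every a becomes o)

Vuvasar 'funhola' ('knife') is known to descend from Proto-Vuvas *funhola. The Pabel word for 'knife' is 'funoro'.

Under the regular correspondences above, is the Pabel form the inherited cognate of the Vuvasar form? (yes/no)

Derive the expected Pabel reflex of *funhola:
Pabel: *funhola
  funhola → funhora   [unconditioned shift]
  funhora → funora   [h-loss]
  funora → funoro   [vowel merger]
  giving Pabel funoro.
Pabel 'funoro' matches the regular reflex exactly, so the pair is cognate.

yes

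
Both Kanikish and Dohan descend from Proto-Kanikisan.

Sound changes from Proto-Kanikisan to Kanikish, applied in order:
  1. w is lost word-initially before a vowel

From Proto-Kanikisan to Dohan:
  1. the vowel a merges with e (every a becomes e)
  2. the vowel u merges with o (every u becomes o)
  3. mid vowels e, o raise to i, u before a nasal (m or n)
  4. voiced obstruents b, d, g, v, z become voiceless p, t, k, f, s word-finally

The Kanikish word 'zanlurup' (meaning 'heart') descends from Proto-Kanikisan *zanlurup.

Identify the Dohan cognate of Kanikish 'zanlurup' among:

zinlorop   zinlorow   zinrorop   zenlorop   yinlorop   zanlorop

Dohan: *zanlurup > zenlurup > zenlorop > zinlorop  (by vowel merger, vowel merger, pre-nasal raising)
Among the options, 'zinlorop' alone shows every Dohan change applied in order.

zinlorop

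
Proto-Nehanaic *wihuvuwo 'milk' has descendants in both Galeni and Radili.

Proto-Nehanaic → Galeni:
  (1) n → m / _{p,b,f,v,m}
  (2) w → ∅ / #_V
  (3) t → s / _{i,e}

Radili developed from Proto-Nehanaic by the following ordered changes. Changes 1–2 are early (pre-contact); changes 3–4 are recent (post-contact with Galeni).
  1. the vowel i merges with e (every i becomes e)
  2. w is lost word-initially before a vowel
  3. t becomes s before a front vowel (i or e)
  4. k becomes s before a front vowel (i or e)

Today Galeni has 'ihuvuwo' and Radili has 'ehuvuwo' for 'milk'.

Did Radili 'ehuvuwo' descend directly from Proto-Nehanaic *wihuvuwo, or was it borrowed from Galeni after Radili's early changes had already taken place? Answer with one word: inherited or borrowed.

inherited

If inherited, *wihuvuwo would pass through all of Radili's changes:
Radili: *wihuvuwo
  wihuvuwo → wehuvuwo   [vowel merger]
  wehuvuwo → ehuvuwo   [glide loss]
  ehuvuwo (rule 3 does not apply)
  ehuvuwo (rule 4 does not apply)
  giving Radili ehuvuwo.
If borrowed from Galeni 'ihuvuwo' after the early changes, it would undergo only the recent ones:
  rule 3 (palatalisation): no change (ihuvuwo)
  rule 4 (palatalisation): no change (ihuvuwo)
  ⇒ as a loan: ihuvuwo
Radili 'ehuvuwo' matches the inherited outcome exactly, so it is an inherited cognate, not a loan.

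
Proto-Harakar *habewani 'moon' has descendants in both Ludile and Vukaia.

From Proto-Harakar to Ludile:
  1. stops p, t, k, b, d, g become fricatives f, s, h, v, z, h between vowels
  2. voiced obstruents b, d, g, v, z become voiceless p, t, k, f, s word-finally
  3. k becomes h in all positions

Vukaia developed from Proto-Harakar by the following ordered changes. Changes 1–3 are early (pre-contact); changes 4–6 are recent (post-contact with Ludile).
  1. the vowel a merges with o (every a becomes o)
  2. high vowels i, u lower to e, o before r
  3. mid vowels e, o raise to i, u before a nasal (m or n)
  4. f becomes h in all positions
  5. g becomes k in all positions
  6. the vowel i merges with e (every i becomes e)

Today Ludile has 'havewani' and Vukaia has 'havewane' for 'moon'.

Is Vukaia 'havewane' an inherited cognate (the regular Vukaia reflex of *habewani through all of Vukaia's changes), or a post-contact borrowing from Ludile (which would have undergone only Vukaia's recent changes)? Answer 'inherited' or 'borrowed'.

If inherited, *habewani would pass through all of Vukaia's changes:
Vukaia: start from *habewani.
  rule 1 (vowel merger): habewani → hobewoni
  rule 2: no change — hobewoni
  rule 3 (pre-nasal raising): hobewoni → hobewuni
  rule 4: no change — hobewuni
  rule 5: no change — hobewuni
  rule 6 (vowel merger): hobewuni → hobewune
  ⇒ Vukaia hobewune
If borrowed from Ludile 'havewani' after the early changes, it would undergo only the recent ones:
  rule 4 (unconditioned shift): no change (havewani)
  rule 5 (unconditioned shift): no change (havewani)
  rule 6 (vowel merger): havewani → havewane
  ⇒ as a loan: havewane
Vukaia 'havewane' matches the loan outcome 'havewane', not the inherited 'hobewune' — it skipped the early Vukaia changes, so it was borrowed from Ludile.

borrowed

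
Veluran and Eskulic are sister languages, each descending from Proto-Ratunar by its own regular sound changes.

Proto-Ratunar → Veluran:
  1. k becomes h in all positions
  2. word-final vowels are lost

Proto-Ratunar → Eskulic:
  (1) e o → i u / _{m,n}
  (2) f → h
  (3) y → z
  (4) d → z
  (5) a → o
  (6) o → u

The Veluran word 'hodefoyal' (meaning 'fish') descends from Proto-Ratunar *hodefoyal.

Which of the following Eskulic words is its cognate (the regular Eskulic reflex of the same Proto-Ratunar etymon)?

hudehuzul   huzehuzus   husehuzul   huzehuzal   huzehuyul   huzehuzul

huzehuzul

Eskulic: *hodefoyal > hodehoyal > hodehozal > hozehozal > hozehozol > huzehuzul  (by unconditioned shift, unconditioned shift, unconditioned shift, vowel merger, vowel merger)
Only 'huzehuzul' matches the regular Eskulic development of *hodefoyal.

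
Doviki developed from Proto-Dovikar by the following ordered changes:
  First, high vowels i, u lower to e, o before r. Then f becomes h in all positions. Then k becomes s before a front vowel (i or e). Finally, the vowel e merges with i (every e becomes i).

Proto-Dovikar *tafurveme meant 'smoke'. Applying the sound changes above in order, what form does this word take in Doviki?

Doviki: start from *tafurveme.
  rule 1 (pre-rhotic lowering): tafurveme → taforveme
  rule 2 (unconditioned shift): taforveme → tahorveme
  rule 3: no change — tahorveme
  rule 4 (vowel merger): tahorveme → tahorvimi
  ⇒ Doviki tahorvimi

tahorvimi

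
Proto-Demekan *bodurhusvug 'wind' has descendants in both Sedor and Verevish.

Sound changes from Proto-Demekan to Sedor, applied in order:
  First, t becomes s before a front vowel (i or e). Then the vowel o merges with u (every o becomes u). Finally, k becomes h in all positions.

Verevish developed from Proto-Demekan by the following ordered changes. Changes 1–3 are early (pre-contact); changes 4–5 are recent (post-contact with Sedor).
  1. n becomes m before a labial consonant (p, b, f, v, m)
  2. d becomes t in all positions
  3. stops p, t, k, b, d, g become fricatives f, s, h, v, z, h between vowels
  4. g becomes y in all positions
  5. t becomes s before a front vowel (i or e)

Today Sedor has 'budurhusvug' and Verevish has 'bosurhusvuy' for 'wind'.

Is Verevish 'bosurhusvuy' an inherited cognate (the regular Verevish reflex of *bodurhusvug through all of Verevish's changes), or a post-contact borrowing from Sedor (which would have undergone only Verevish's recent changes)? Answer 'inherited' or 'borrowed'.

inherited

If inherited, *bodurhusvug would pass through all of Verevish's changes:
Verevish: *bodurhusvug > boturhusvug > bosurhusvug > bosurhusvuy  (by unconditioned shift, intervocalic lenition, unconditioned shift)
If borrowed from Sedor 'budurhusvug' after the early changes, it would undergo only the recent ones:
  rule 4 (unconditioned shift): budurhusvug → budurhusvuy
  rule 5 (palatalisation): no change (budurhusvuy)
  ⇒ as a loan: budurhusvuy
Verevish 'bosurhusvuy' matches the inherited outcome exactly, so it is an inherited cognate, not a loan.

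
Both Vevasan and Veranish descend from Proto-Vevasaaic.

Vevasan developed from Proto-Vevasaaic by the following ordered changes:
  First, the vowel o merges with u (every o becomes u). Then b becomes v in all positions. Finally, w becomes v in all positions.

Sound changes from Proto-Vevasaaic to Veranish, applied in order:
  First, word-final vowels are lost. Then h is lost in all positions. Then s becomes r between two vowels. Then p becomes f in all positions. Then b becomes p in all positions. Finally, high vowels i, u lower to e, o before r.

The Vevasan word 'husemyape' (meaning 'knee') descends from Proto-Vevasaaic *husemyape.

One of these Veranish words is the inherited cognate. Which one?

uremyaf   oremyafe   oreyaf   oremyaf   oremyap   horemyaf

oremyaf

Veranish: *husemyape
  husemyape → husemyap   [apocope]
  husemyap → usemyap   [h-loss]
  usemyap → uremyap   [rhotacism]
  uremyap → uremyaf   [unconditioned shift]
  uremyaf (rule 5 does not apply)
  uremyaf → oremyaf   [pre-rhotic lowering]
  giving Veranish oremyaf.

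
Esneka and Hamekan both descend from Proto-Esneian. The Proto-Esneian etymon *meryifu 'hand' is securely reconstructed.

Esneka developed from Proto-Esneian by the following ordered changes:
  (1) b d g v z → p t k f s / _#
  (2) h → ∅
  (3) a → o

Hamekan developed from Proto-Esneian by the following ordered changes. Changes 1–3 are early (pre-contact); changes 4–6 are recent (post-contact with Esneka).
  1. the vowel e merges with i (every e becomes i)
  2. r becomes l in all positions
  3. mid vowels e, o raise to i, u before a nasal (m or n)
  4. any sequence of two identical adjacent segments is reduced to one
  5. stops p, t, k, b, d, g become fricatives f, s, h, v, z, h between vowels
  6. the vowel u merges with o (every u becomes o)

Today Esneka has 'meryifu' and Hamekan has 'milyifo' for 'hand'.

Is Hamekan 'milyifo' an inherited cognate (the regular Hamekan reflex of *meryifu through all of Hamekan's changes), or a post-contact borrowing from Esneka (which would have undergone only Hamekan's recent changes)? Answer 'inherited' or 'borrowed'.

If inherited, *meryifu would pass through all of Hamekan's changes:
Hamekan: *meryifu > miryifu > milyifu > milyifo  (by vowel merger, unconditioned shift, vowel merger)
If borrowed from Esneka 'meryifu' after the early changes, it would undergo only the recent ones:
  rule 4 (degemination): no change (meryifu)
  rule 5 (intervocalic lenition): no change (meryifu)
  rule 6 (vowel merger): meryifu → meryifo
  ⇒ as a loan: meryifo
Hamekan 'milyifo' matches the inherited outcome exactly, so it is an inherited cognate, not a loan.

inherited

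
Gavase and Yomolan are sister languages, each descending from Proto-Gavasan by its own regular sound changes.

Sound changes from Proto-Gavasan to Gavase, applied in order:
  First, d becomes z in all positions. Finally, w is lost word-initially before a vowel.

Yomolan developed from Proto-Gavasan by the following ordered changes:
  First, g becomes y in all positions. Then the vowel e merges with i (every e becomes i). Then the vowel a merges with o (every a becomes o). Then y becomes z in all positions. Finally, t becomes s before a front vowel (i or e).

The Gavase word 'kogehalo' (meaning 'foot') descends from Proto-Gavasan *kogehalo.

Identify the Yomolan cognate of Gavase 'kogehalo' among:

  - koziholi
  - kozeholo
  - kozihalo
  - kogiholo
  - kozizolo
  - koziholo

koziholo

Yomolan: *kogehalo > koyehalo > koyihalo > koyiholo > koziholo  (by unconditioned shift, vowel merger, vowel merger, unconditioned shift)
Among the options, 'koziholo' alone shows every Yomolan change applied in order.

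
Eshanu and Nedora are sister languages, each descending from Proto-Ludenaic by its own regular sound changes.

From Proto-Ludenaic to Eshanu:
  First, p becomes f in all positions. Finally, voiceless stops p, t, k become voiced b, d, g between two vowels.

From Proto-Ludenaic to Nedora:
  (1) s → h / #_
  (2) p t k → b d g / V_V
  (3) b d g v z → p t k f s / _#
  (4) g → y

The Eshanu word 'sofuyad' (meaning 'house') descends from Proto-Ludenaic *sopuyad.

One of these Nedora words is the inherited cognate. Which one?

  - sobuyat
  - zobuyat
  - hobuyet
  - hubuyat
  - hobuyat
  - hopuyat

hobuyat

Nedora: *sopuyad
  sopuyad → hopuyad   [debuccalisation]
  hopuyad → hobuyad   [intervocalic voicing]
  hobuyad → hobuyat   [final devoicing]
  hobuyat (rule 4 does not apply)
  giving Nedora hobuyat.
Among the options, 'hobuyat' alone shows every Nedora change applied in order.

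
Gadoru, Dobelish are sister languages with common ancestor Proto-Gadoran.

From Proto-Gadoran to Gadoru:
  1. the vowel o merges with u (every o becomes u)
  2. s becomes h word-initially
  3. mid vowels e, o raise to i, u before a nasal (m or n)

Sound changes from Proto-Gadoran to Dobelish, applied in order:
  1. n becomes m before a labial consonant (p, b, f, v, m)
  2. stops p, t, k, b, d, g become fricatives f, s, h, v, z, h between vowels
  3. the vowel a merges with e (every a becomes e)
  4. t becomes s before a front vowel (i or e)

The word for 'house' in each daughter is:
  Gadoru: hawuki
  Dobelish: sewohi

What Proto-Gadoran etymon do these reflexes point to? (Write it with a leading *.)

*sawoki

Position 5: Gadoru has k, Dobelish has h. Gadoru preserves k here (none of its changes turn any other segment into k), so the proto-segment is *k.
Position 1: Gadoru has h, Dobelish has s. Taking the neighbouring segments as reconstructed: Gadoru h could go back to *s or *h; Dobelish s could go back to *t or *s — the one source consistent with every daughter is *s.
Position 4: Gadoru has u, Dobelish has o. Dobelish preserves o here (none of its changes turn any other segment into o), so the proto-segment is *o.
This points to *sawoki. Verify forward in each daughter:
Gadoru: *sawoki
  sawoki → sawuki   [vowel merger]
  sawuki → hawuki   [debuccalisation]
  hawuki (rule 3 does not apply)
  giving Gadoru hawuki.
Dobelish: start from *sawoki.
  rule 1: no change — sawoki
  rule 2 (intervocalic lenition): sawoki → sawohi
  rule 3 (vowel merger): sawohi → sewohi
  rule 4: no change — sewohi
  ⇒ Dobelish sewohi
*sawoki is the unique common source.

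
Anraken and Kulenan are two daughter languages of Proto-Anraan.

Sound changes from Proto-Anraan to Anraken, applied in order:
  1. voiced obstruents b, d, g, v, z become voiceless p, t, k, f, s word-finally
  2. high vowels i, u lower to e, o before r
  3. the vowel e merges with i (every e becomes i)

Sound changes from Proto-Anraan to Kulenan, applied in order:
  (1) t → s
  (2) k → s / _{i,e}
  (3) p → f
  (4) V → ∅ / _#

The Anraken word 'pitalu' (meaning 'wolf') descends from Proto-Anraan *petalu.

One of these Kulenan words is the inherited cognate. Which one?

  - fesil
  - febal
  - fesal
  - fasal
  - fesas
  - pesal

fesal

Kulenan: *petalu > pesalu > fesalu > fesal  (by unconditioned shift, unconditioned shift, apocope)
The other candidates each miss or misapply at least one Kulenan change.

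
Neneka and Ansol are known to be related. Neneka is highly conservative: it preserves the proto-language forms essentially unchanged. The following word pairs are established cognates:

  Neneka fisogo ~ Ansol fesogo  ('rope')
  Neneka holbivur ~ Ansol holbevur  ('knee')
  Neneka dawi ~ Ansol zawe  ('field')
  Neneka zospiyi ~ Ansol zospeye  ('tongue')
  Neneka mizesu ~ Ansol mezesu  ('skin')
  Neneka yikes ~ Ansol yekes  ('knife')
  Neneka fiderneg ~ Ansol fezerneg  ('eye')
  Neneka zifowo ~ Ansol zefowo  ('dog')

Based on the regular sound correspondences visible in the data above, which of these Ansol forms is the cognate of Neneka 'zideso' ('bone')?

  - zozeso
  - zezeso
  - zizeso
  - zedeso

fisogo ~ fesogo, zospiyi ~ zospeye — Neneka i corresponds to Ansol e after a consonant, before a consonant other than r, m, n, p, b, f, v.
fiderneg ~ fezerneg — Neneka d corresponds to Ansol z between vowels (before a front vowel).
Applying these to Neneka 'zideso':
  zideso → zedeso   (i→e after a consonant, before a consonant other than r, m, n, p, b, f, v)
  zedeso → zezeso   (d→z between vowels (before a front vowel))
So the Ansol cognate is 'zezeso'.

zezeso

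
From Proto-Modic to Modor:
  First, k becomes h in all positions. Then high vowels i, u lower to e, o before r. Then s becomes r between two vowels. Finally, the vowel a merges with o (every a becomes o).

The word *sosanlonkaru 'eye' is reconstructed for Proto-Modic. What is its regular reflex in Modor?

Modor: *sosanlonkaru
  sosanlonkaru → sosanlonharu   [unconditioned shift]
  sosanlonharu (rule 2 does not apply)
  sosanlonharu → soranlonharu   [rhotacism]
  soranlonharu → soronlonhoru   [vowel merger]
  giving Modor soronlonhoru.

soronlonhoru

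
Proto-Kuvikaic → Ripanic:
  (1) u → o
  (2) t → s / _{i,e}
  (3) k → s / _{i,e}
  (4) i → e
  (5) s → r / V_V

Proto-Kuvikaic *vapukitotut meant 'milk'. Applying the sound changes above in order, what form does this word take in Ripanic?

Ripanic: *vapukitotut > vapokitotot > vapositotot > vaposetotot > vaporetotot  (by vowel merger, palatalisation, vowel merger, rhotacism)

vaporetotot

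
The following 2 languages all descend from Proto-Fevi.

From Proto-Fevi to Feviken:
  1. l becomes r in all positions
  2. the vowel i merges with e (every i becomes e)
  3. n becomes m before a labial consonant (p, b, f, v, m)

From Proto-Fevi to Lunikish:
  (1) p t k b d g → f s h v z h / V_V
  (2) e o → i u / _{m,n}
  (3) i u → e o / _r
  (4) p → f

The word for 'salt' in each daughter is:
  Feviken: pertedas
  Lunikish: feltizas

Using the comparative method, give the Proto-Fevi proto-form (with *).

*peltidas

Position 5: Feviken has e, Lunikish has i. Taking the neighbouring segments as reconstructed: Feviken e could go back to *e or *i; Lunikish i can only go back to *i — the one source consistent with every daughter is *i.
Position 1: Feviken has p, Lunikish has f. Feviken preserves p here (none of its changes turn any other segment into p), so the proto-segment is *p.
Continuing position by position gives *peltidas; check it forward:
Feviken: *peltidas
  peltidas → pertidas   [unconditioned shift]
  pertidas → pertedas   [vowel merger]
  pertedas (rule 3 does not apply)
  giving Feviken pertedas.
Lunikish: *peltidas
  peltidas → peltizas   [intervocalic lenition]
  peltizas (rule 2 does not apply)
  peltizas (rule 3 does not apply)
  peltizas → feltizas   [unconditioned shift]
  giving Lunikish feltizas.
No other proto-form is consistent with every reflex, so the reconstruction is *peltidas.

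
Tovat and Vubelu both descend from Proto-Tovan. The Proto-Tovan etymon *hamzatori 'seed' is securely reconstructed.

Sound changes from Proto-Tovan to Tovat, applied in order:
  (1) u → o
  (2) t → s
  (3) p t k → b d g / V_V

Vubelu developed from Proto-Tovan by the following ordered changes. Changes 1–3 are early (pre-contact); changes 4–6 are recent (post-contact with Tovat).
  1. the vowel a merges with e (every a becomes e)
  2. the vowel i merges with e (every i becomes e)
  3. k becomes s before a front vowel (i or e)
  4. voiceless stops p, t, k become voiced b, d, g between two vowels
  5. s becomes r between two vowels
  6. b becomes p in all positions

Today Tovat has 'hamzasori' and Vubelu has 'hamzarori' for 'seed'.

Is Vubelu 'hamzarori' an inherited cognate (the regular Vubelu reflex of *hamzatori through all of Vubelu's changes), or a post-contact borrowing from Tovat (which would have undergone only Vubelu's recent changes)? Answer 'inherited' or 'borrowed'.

borrowed

If inherited, *hamzatori would pass through all of Vubelu's changes:
Vubelu: *hamzatori
  hamzatori → hemzetori   [vowel merger]
  hemzetori → hemzetore   [vowel merger]
  hemzetore (rule 3 does not apply)
  hemzetore → hemzedore   [intervocalic voicing]
  hemzedore (rule 5 does not apply)
  hemzedore (rule 6 does not apply)
  giving Vubelu hemzedore.
If borrowed from Tovat 'hamzasori' after the early changes, it would undergo only the recent ones:
  rule 4 (intervocalic voicing): no change (hamzasori)
  rule 5 (rhotacism): hamzasori → hamzarori
  rule 6 (unconditioned shift): no change (hamzarori)
  ⇒ as a loan: hamzarori
Vubelu 'hamzarori' matches the loan outcome 'hamzarori', not the inherited 'hemzedore' — it skipped the early Vubelu changes, so it was borrowed from Tovat.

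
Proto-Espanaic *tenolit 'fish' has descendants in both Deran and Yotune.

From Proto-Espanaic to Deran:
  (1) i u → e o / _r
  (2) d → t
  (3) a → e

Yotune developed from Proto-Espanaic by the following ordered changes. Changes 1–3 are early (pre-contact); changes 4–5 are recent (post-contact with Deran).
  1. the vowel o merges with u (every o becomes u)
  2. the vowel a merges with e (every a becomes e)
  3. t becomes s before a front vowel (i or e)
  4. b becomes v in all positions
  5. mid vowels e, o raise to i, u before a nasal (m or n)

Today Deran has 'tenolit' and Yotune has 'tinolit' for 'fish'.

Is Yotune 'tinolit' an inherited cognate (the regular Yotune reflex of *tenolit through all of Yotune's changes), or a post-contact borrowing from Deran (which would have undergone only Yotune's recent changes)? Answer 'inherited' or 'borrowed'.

borrowed

If inherited, *tenolit would pass through all of Yotune's changes:
Yotune: *tenolit
  tenolit → tenulit   [vowel merger]
  tenulit (rule 2 does not apply)
  tenulit → senulit   [palatalisation]
  senulit (rule 4 does not apply)
  senulit → sinulit   [pre-nasal raising]
  giving Yotune sinulit.
If borrowed from Deran 'tenolit' after the early changes, it would undergo only the recent ones:
  rule 4 (unconditioned shift): no change (tenolit)
  rule 5 (pre-nasal raising): tenolit → tinolit
  ⇒ as a loan: tinolit
Yotune 'tinolit' matches the loan outcome 'tinolit', not the inherited 'sinulit' — it skipped the early Yotune changes, so it was borrowed from Deran.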